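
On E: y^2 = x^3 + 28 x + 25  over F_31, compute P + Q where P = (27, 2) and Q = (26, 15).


P != Q, so use the chord formula.
s = (y2 - y1) / (x2 - x1) = (13) / (30) mod 31 = 18
x3 = s^2 - x1 - x2 mod 31 = 18^2 - 27 - 26 = 23
y3 = s (x1 - x3) - y1 mod 31 = 18 * (27 - 23) - 2 = 8

P + Q = (23, 8)


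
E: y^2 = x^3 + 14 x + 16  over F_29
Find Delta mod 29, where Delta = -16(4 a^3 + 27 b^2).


4 a^3 + 27 b^2 = 4*14^3 + 27*16^2 = 10976 + 6912 = 17888
Delta = -16 * (17888) = -286208
Delta mod 29 = 22

Delta = 22 (mod 29)


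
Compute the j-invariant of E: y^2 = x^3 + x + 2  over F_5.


Delta = -16(4 a^3 + 27 b^2) mod 5 = 3
-1728 * (4 a)^3 = -1728 * (4*1)^3 mod 5 = 3
j = 3 * 3^(-1) mod 5 = 1

j = 1 (mod 5)


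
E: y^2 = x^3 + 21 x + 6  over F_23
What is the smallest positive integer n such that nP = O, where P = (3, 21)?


Compute successive multiples of P until we hit O:
  1P = (3, 21)
  2P = (0, 12)
  3P = (6, 16)
  4P = (4, 19)
  5P = (20, 13)
  6P = (12, 13)
  7P = (21, 18)
  8P = (15, 4)
  ... (continuing to 31P)
  31P = O

ord(P) = 31


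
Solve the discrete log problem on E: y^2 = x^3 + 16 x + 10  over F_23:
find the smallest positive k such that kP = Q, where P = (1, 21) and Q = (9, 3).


Enumerate multiples of P until we hit Q = (9, 3):
  1P = (1, 21)
  2P = (22, 4)
  3P = (9, 3)
Match found at i = 3.

k = 3


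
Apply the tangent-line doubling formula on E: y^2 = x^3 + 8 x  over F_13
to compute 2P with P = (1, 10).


Doubling: s = (3 x1^2 + a) / (2 y1)
s = (3*1^2 + 8) / (2*10) mod 13 = 9
x3 = s^2 - 2 x1 mod 13 = 9^2 - 2*1 = 1
y3 = s (x1 - x3) - y1 mod 13 = 9 * (1 - 1) - 10 = 3

2P = (1, 3)


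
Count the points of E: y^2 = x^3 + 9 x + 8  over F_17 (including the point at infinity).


For each x in F_17, count y with y^2 = x^3 + 9 x + 8 mod 17:
  x = 0: RHS = 8, y in [5, 12]  -> 2 point(s)
  x = 1: RHS = 1, y in [1, 16]  -> 2 point(s)
  x = 2: RHS = 0, y in [0]  -> 1 point(s)
  x = 5: RHS = 8, y in [5, 12]  -> 2 point(s)
  x = 9: RHS = 2, y in [6, 11]  -> 2 point(s)
  x = 12: RHS = 8, y in [5, 12]  -> 2 point(s)
  x = 15: RHS = 16, y in [4, 13]  -> 2 point(s)
  x = 16: RHS = 15, y in [7, 10]  -> 2 point(s)
Affine points: 15. Add the point at infinity: total = 16.

#E(F_17) = 16


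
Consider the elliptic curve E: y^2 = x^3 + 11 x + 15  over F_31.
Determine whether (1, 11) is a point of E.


Check whether y^2 = x^3 + 11 x + 15 (mod 31) for (x, y) = (1, 11).
LHS: y^2 = 11^2 mod 31 = 28
RHS: x^3 + 11 x + 15 = 1^3 + 11*1 + 15 mod 31 = 27
LHS != RHS

No, not on the curve


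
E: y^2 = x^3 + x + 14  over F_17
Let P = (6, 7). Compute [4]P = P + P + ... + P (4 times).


k = 4 = 100_2 (binary, LSB first: 001)
Double-and-add from P = (6, 7):
  bit 0 = 0: acc unchanged = O
  bit 1 = 0: acc unchanged = O
  bit 2 = 1: acc = O + (11, 8) = (11, 8)

4P = (11, 8)


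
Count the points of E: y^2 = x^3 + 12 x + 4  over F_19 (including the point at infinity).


For each x in F_19, count y with y^2 = x^3 + 12 x + 4 mod 19:
  x = 0: RHS = 4, y in [2, 17]  -> 2 point(s)
  x = 1: RHS = 17, y in [6, 13]  -> 2 point(s)
  x = 2: RHS = 17, y in [6, 13]  -> 2 point(s)
  x = 6: RHS = 7, y in [8, 11]  -> 2 point(s)
  x = 8: RHS = 4, y in [2, 17]  -> 2 point(s)
  x = 9: RHS = 5, y in [9, 10]  -> 2 point(s)
  x = 11: RHS = 4, y in [2, 17]  -> 2 point(s)
  x = 13: RHS = 1, y in [1, 18]  -> 2 point(s)
  x = 14: RHS = 9, y in [3, 16]  -> 2 point(s)
  x = 15: RHS = 6, y in [5, 14]  -> 2 point(s)
  x = 16: RHS = 17, y in [6, 13]  -> 2 point(s)
Affine points: 22. Add the point at infinity: total = 23.

#E(F_19) = 23


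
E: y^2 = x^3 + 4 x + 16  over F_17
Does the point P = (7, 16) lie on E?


Check whether y^2 = x^3 + 4 x + 16 (mod 17) for (x, y) = (7, 16).
LHS: y^2 = 16^2 mod 17 = 1
RHS: x^3 + 4 x + 16 = 7^3 + 4*7 + 16 mod 17 = 13
LHS != RHS

No, not on the curve


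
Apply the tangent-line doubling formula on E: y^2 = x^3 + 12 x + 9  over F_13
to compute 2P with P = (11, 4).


Doubling: s = (3 x1^2 + a) / (2 y1)
s = (3*11^2 + 12) / (2*4) mod 13 = 3
x3 = s^2 - 2 x1 mod 13 = 3^2 - 2*11 = 0
y3 = s (x1 - x3) - y1 mod 13 = 3 * (11 - 0) - 4 = 3

2P = (0, 3)


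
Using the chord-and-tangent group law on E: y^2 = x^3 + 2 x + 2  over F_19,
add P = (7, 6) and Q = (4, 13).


P != Q, so use the chord formula.
s = (y2 - y1) / (x2 - x1) = (7) / (16) mod 19 = 4
x3 = s^2 - x1 - x2 mod 19 = 4^2 - 7 - 4 = 5
y3 = s (x1 - x3) - y1 mod 19 = 4 * (7 - 5) - 6 = 2

P + Q = (5, 2)


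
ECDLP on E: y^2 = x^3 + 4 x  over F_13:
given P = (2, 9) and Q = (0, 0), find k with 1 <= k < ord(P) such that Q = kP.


Enumerate multiples of P until we hit Q = (0, 0):
  1P = (2, 9)
  2P = (0, 0)
Match found at i = 2.

k = 2


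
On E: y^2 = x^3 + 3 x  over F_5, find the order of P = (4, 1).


Compute successive multiples of P until we hit O:
  1P = (4, 1)
  2P = (1, 3)
  3P = (1, 2)
  4P = (4, 4)
  5P = O

ord(P) = 5


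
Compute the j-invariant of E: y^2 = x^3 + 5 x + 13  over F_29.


Delta = -16(4 a^3 + 27 b^2) mod 29 = 18
-1728 * (4 a)^3 = -1728 * (4*5)^3 mod 29 = 10
j = 10 * 18^(-1) mod 29 = 7

j = 7 (mod 29)


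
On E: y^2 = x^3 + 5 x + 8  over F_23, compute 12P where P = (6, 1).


k = 12 = 1100_2 (binary, LSB first: 0011)
Double-and-add from P = (6, 1):
  bit 0 = 0: acc unchanged = O
  bit 1 = 0: acc unchanged = O
  bit 2 = 1: acc = O + (22, 18) = (22, 18)
  bit 3 = 1: acc = (22, 18) + (10, 0) = (22, 5)

12P = (22, 5)


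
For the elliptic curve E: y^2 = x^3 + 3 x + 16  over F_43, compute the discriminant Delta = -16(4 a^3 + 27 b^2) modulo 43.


4 a^3 + 27 b^2 = 4*3^3 + 27*16^2 = 108 + 6912 = 7020
Delta = -16 * (7020) = -112320
Delta mod 43 = 39

Delta = 39 (mod 43)


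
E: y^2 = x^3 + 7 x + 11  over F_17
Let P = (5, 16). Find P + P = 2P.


Doubling: s = (3 x1^2 + a) / (2 y1)
s = (3*5^2 + 7) / (2*16) mod 17 = 10
x3 = s^2 - 2 x1 mod 17 = 10^2 - 2*5 = 5
y3 = s (x1 - x3) - y1 mod 17 = 10 * (5 - 5) - 16 = 1

2P = (5, 1)


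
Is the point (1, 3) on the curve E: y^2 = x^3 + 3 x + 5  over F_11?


Check whether y^2 = x^3 + 3 x + 5 (mod 11) for (x, y) = (1, 3).
LHS: y^2 = 3^2 mod 11 = 9
RHS: x^3 + 3 x + 5 = 1^3 + 3*1 + 5 mod 11 = 9
LHS = RHS

Yes, on the curve


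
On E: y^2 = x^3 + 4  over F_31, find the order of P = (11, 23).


Compute successive multiples of P until we hit O:
  1P = (11, 23)
  2P = (23, 9)
  3P = (13, 0)
  4P = (23, 22)
  5P = (11, 8)
  6P = O

ord(P) = 6


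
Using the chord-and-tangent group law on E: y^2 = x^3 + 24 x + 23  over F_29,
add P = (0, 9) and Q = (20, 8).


P != Q, so use the chord formula.
s = (y2 - y1) / (x2 - x1) = (28) / (20) mod 29 = 13
x3 = s^2 - x1 - x2 mod 29 = 13^2 - 0 - 20 = 4
y3 = s (x1 - x3) - y1 mod 29 = 13 * (0 - 4) - 9 = 26

P + Q = (4, 26)


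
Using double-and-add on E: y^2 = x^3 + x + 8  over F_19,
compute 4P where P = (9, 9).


k = 4 = 100_2 (binary, LSB first: 001)
Double-and-add from P = (9, 9):
  bit 0 = 0: acc unchanged = O
  bit 1 = 0: acc unchanged = O
  bit 2 = 1: acc = O + (10, 12) = (10, 12)

4P = (10, 12)


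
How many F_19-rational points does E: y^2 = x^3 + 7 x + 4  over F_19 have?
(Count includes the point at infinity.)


For each x in F_19, count y with y^2 = x^3 + 7 x + 4 mod 19:
  x = 0: RHS = 4, y in [2, 17]  -> 2 point(s)
  x = 2: RHS = 7, y in [8, 11]  -> 2 point(s)
  x = 4: RHS = 1, y in [1, 18]  -> 2 point(s)
  x = 7: RHS = 16, y in [4, 15]  -> 2 point(s)
  x = 9: RHS = 17, y in [6, 13]  -> 2 point(s)
  x = 11: RHS = 6, y in [5, 14]  -> 2 point(s)
  x = 12: RHS = 11, y in [7, 12]  -> 2 point(s)
  x = 15: RHS = 7, y in [8, 11]  -> 2 point(s)
  x = 17: RHS = 1, y in [1, 18]  -> 2 point(s)
Affine points: 18. Add the point at infinity: total = 19.

#E(F_19) = 19


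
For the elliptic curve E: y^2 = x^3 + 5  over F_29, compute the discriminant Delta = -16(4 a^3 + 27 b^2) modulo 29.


4 a^3 + 27 b^2 = 4*0^3 + 27*5^2 = 0 + 675 = 675
Delta = -16 * (675) = -10800
Delta mod 29 = 17

Delta = 17 (mod 29)


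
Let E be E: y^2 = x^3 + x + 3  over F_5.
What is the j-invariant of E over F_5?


Delta = -16(4 a^3 + 27 b^2) mod 5 = 3
-1728 * (4 a)^3 = -1728 * (4*1)^3 mod 5 = 3
j = 3 * 3^(-1) mod 5 = 1

j = 1 (mod 5)


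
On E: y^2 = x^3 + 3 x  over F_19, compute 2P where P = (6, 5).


Doubling: s = (3 x1^2 + a) / (2 y1)
s = (3*6^2 + 3) / (2*5) mod 19 = 13
x3 = s^2 - 2 x1 mod 19 = 13^2 - 2*6 = 5
y3 = s (x1 - x3) - y1 mod 19 = 13 * (6 - 5) - 5 = 8

2P = (5, 8)


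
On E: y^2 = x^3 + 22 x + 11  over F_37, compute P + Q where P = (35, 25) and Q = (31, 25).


P != Q, so use the chord formula.
s = (y2 - y1) / (x2 - x1) = (0) / (33) mod 37 = 0
x3 = s^2 - x1 - x2 mod 37 = 0^2 - 35 - 31 = 8
y3 = s (x1 - x3) - y1 mod 37 = 0 * (35 - 8) - 25 = 12

P + Q = (8, 12)


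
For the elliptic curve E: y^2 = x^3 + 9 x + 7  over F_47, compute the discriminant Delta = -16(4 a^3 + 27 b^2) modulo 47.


4 a^3 + 27 b^2 = 4*9^3 + 27*7^2 = 2916 + 1323 = 4239
Delta = -16 * (4239) = -67824
Delta mod 47 = 44

Delta = 44 (mod 47)


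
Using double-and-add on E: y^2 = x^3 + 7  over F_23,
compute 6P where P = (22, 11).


k = 6 = 110_2 (binary, LSB first: 011)
Double-and-add from P = (22, 11):
  bit 0 = 0: acc unchanged = O
  bit 1 = 1: acc = O + (11, 2) = (11, 2)
  bit 2 = 1: acc = (11, 2) + (4, 18) = (9, 0)

6P = (9, 0)


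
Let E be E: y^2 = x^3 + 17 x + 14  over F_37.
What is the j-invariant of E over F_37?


Delta = -16(4 a^3 + 27 b^2) mod 37 = 15
-1728 * (4 a)^3 = -1728 * (4*17)^3 mod 37 = 29
j = 29 * 15^(-1) mod 37 = 34

j = 34 (mod 37)


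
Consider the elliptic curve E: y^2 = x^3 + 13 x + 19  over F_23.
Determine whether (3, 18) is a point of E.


Check whether y^2 = x^3 + 13 x + 19 (mod 23) for (x, y) = (3, 18).
LHS: y^2 = 18^2 mod 23 = 2
RHS: x^3 + 13 x + 19 = 3^3 + 13*3 + 19 mod 23 = 16
LHS != RHS

No, not on the curve


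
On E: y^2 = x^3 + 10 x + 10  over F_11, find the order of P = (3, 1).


Compute successive multiples of P until we hit O:
  1P = (3, 1)
  2P = (9, 9)
  3P = (2, 4)
  4P = (4, 2)
  5P = (5, 8)
  6P = (7, 7)
  7P = (6, 0)
  8P = (7, 4)
  ... (continuing to 14P)
  14P = O

ord(P) = 14


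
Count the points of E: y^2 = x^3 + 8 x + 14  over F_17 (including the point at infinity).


For each x in F_17, count y with y^2 = x^3 + 8 x + 14 mod 17:
  x = 2: RHS = 4, y in [2, 15]  -> 2 point(s)
  x = 4: RHS = 8, y in [5, 12]  -> 2 point(s)
  x = 5: RHS = 9, y in [3, 14]  -> 2 point(s)
  x = 9: RHS = 16, y in [4, 13]  -> 2 point(s)
  x = 12: RHS = 2, y in [6, 11]  -> 2 point(s)
Affine points: 10. Add the point at infinity: total = 11.

#E(F_17) = 11


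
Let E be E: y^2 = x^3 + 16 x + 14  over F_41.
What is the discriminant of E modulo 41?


4 a^3 + 27 b^2 = 4*16^3 + 27*14^2 = 16384 + 5292 = 21676
Delta = -16 * (21676) = -346816
Delta mod 41 = 3

Delta = 3 (mod 41)


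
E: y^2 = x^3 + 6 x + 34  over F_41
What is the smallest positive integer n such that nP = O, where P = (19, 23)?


Compute successive multiples of P until we hit O:
  1P = (19, 23)
  2P = (34, 31)
  3P = (24, 29)
  4P = (6, 9)
  5P = (6, 32)
  6P = (24, 12)
  7P = (34, 10)
  8P = (19, 18)
  ... (continuing to 9P)
  9P = O

ord(P) = 9


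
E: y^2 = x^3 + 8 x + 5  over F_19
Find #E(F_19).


For each x in F_19, count y with y^2 = x^3 + 8 x + 5 mod 19:
  x = 0: RHS = 5, y in [9, 10]  -> 2 point(s)
  x = 4: RHS = 6, y in [5, 14]  -> 2 point(s)
  x = 7: RHS = 5, y in [9, 10]  -> 2 point(s)
  x = 8: RHS = 11, y in [7, 12]  -> 2 point(s)
  x = 12: RHS = 5, y in [9, 10]  -> 2 point(s)
  x = 13: RHS = 7, y in [8, 11]  -> 2 point(s)
  x = 14: RHS = 11, y in [7, 12]  -> 2 point(s)
  x = 15: RHS = 4, y in [2, 17]  -> 2 point(s)
  x = 16: RHS = 11, y in [7, 12]  -> 2 point(s)
  x = 17: RHS = 0, y in [0]  -> 1 point(s)
Affine points: 19. Add the point at infinity: total = 20.

#E(F_19) = 20


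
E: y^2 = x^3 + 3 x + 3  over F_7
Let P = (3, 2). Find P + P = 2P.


Doubling: s = (3 x1^2 + a) / (2 y1)
s = (3*3^2 + 3) / (2*2) mod 7 = 4
x3 = s^2 - 2 x1 mod 7 = 4^2 - 2*3 = 3
y3 = s (x1 - x3) - y1 mod 7 = 4 * (3 - 3) - 2 = 5

2P = (3, 5)


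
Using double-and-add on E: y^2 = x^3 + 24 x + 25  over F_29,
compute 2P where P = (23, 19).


k = 2 = 10_2 (binary, LSB first: 01)
Double-and-add from P = (23, 19):
  bit 0 = 0: acc unchanged = O
  bit 1 = 1: acc = O + (8, 27) = (8, 27)

2P = (8, 27)


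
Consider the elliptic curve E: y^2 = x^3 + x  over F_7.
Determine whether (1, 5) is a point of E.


Check whether y^2 = x^3 + 1 x + 0 (mod 7) for (x, y) = (1, 5).
LHS: y^2 = 5^2 mod 7 = 4
RHS: x^3 + 1 x + 0 = 1^3 + 1*1 + 0 mod 7 = 2
LHS != RHS

No, not on the curve


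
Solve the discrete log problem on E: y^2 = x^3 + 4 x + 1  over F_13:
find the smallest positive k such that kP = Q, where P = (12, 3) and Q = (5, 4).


Enumerate multiples of P until we hit Q = (5, 4):
  1P = (12, 3)
  2P = (3, 1)
  3P = (8, 8)
  4P = (10, 1)
  5P = (5, 4)
Match found at i = 5.

k = 5


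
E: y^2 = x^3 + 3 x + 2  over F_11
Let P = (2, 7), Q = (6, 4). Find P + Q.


P != Q, so use the chord formula.
s = (y2 - y1) / (x2 - x1) = (8) / (4) mod 11 = 2
x3 = s^2 - x1 - x2 mod 11 = 2^2 - 2 - 6 = 7
y3 = s (x1 - x3) - y1 mod 11 = 2 * (2 - 7) - 7 = 5

P + Q = (7, 5)


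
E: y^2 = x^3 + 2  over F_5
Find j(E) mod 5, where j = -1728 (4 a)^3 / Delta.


Delta = -16(4 a^3 + 27 b^2) mod 5 = 2
-1728 * (4 a)^3 = -1728 * (4*0)^3 mod 5 = 0
j = 0 * 2^(-1) mod 5 = 0

j = 0 (mod 5)


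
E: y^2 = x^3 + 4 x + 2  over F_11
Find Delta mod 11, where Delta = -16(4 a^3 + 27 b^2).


4 a^3 + 27 b^2 = 4*4^3 + 27*2^2 = 256 + 108 = 364
Delta = -16 * (364) = -5824
Delta mod 11 = 6

Delta = 6 (mod 11)


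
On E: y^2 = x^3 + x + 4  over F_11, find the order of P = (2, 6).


Compute successive multiples of P until we hit O:
  1P = (2, 6)
  2P = (0, 9)
  3P = (3, 1)
  4P = (9, 7)
  5P = (9, 4)
  6P = (3, 10)
  7P = (0, 2)
  8P = (2, 5)
  ... (continuing to 9P)
  9P = O

ord(P) = 9


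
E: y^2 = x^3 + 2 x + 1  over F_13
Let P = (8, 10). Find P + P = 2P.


Doubling: s = (3 x1^2 + a) / (2 y1)
s = (3*8^2 + 2) / (2*10) mod 13 = 11
x3 = s^2 - 2 x1 mod 13 = 11^2 - 2*8 = 1
y3 = s (x1 - x3) - y1 mod 13 = 11 * (8 - 1) - 10 = 2

2P = (1, 2)


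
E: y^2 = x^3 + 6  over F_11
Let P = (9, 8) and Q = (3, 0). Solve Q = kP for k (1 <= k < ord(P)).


Enumerate multiples of P until we hit Q = (3, 0):
  1P = (9, 8)
  2P = (8, 1)
  3P = (10, 7)
  4P = (4, 9)
  5P = (2, 6)
  6P = (3, 0)
Match found at i = 6.

k = 6


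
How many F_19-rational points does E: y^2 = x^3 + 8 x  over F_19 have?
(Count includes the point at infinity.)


For each x in F_19, count y with y^2 = x^3 + 8 x + 0 mod 19:
  x = 0: RHS = 0, y in [0]  -> 1 point(s)
  x = 1: RHS = 9, y in [3, 16]  -> 2 point(s)
  x = 2: RHS = 5, y in [9, 10]  -> 2 point(s)
  x = 4: RHS = 1, y in [1, 18]  -> 2 point(s)
  x = 6: RHS = 17, y in [6, 13]  -> 2 point(s)
  x = 7: RHS = 0, y in [0]  -> 1 point(s)
  x = 8: RHS = 6, y in [5, 14]  -> 2 point(s)
  x = 10: RHS = 16, y in [4, 15]  -> 2 point(s)
  x = 12: RHS = 0, y in [0]  -> 1 point(s)
  x = 14: RHS = 6, y in [5, 14]  -> 2 point(s)
  x = 16: RHS = 6, y in [5, 14]  -> 2 point(s)
Affine points: 19. Add the point at infinity: total = 20.

#E(F_19) = 20


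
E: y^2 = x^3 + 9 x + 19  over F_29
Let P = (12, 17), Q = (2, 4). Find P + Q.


P != Q, so use the chord formula.
s = (y2 - y1) / (x2 - x1) = (16) / (19) mod 29 = 10
x3 = s^2 - x1 - x2 mod 29 = 10^2 - 12 - 2 = 28
y3 = s (x1 - x3) - y1 mod 29 = 10 * (12 - 28) - 17 = 26

P + Q = (28, 26)


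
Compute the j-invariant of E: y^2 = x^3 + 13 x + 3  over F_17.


Delta = -16(4 a^3 + 27 b^2) mod 17 = 4
-1728 * (4 a)^3 = -1728 * (4*13)^3 mod 17 = 6
j = 6 * 4^(-1) mod 17 = 10

j = 10 (mod 17)


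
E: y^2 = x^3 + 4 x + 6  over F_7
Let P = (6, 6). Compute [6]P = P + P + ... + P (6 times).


k = 6 = 110_2 (binary, LSB first: 011)
Double-and-add from P = (6, 6):
  bit 0 = 0: acc unchanged = O
  bit 1 = 1: acc = O + (2, 1) = (2, 1)
  bit 2 = 1: acc = (2, 1) + (4, 4) = (5, 5)

6P = (5, 5)


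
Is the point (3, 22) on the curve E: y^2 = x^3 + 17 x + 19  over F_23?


Check whether y^2 = x^3 + 17 x + 19 (mod 23) for (x, y) = (3, 22).
LHS: y^2 = 22^2 mod 23 = 1
RHS: x^3 + 17 x + 19 = 3^3 + 17*3 + 19 mod 23 = 5
LHS != RHS

No, not on the curve


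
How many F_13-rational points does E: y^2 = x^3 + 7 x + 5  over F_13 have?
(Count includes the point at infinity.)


For each x in F_13, count y with y^2 = x^3 + 7 x + 5 mod 13:
  x = 1: RHS = 0, y in [0]  -> 1 point(s)
  x = 2: RHS = 1, y in [1, 12]  -> 2 point(s)
  x = 3: RHS = 1, y in [1, 12]  -> 2 point(s)
  x = 5: RHS = 9, y in [3, 10]  -> 2 point(s)
  x = 6: RHS = 3, y in [4, 9]  -> 2 point(s)
  x = 8: RHS = 1, y in [1, 12]  -> 2 point(s)
  x = 9: RHS = 4, y in [2, 11]  -> 2 point(s)
  x = 10: RHS = 9, y in [3, 10]  -> 2 point(s)
  x = 11: RHS = 9, y in [3, 10]  -> 2 point(s)
  x = 12: RHS = 10, y in [6, 7]  -> 2 point(s)
Affine points: 19. Add the point at infinity: total = 20.

#E(F_13) = 20


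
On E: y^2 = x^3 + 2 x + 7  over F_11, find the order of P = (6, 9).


Compute successive multiples of P until we hit O:
  1P = (6, 9)
  2P = (10, 2)
  3P = (7, 1)
  4P = (7, 10)
  5P = (10, 9)
  6P = (6, 2)
  7P = O

ord(P) = 7


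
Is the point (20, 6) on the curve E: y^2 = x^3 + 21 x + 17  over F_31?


Check whether y^2 = x^3 + 21 x + 17 (mod 31) for (x, y) = (20, 6).
LHS: y^2 = 6^2 mod 31 = 5
RHS: x^3 + 21 x + 17 = 20^3 + 21*20 + 17 mod 31 = 5
LHS = RHS

Yes, on the curve


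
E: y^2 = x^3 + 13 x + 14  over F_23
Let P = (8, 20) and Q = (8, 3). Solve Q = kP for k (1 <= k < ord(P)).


Enumerate multiples of P until we hit Q = (8, 3):
  1P = (8, 20)
  2P = (2, 5)
  3P = (2, 18)
  4P = (8, 3)
Match found at i = 4.

k = 4


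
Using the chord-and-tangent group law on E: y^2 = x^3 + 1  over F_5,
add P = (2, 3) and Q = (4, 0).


P != Q, so use the chord formula.
s = (y2 - y1) / (x2 - x1) = (2) / (2) mod 5 = 1
x3 = s^2 - x1 - x2 mod 5 = 1^2 - 2 - 4 = 0
y3 = s (x1 - x3) - y1 mod 5 = 1 * (2 - 0) - 3 = 4

P + Q = (0, 4)


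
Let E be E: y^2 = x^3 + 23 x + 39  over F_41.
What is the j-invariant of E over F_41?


Delta = -16(4 a^3 + 27 b^2) mod 41 = 19
-1728 * (4 a)^3 = -1728 * (4*23)^3 mod 41 = 27
j = 27 * 19^(-1) mod 41 = 23

j = 23 (mod 41)


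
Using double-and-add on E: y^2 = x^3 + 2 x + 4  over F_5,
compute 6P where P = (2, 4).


k = 6 = 110_2 (binary, LSB first: 011)
Double-and-add from P = (2, 4):
  bit 0 = 0: acc unchanged = O
  bit 1 = 1: acc = O + (0, 2) = (0, 2)
  bit 2 = 1: acc = (0, 2) + (4, 1) = (2, 1)

6P = (2, 1)


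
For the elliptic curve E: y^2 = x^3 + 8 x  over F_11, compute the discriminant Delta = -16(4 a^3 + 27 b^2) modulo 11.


4 a^3 + 27 b^2 = 4*8^3 + 27*0^2 = 2048 + 0 = 2048
Delta = -16 * (2048) = -32768
Delta mod 11 = 1

Delta = 1 (mod 11)


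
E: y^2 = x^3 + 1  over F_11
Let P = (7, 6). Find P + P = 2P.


Doubling: s = (3 x1^2 + a) / (2 y1)
s = (3*7^2 + 0) / (2*6) mod 11 = 4
x3 = s^2 - 2 x1 mod 11 = 4^2 - 2*7 = 2
y3 = s (x1 - x3) - y1 mod 11 = 4 * (7 - 2) - 6 = 3

2P = (2, 3)


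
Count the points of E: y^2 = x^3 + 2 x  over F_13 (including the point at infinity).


For each x in F_13, count y with y^2 = x^3 + 2 x + 0 mod 13:
  x = 0: RHS = 0, y in [0]  -> 1 point(s)
  x = 1: RHS = 3, y in [4, 9]  -> 2 point(s)
  x = 2: RHS = 12, y in [5, 8]  -> 2 point(s)
  x = 11: RHS = 1, y in [1, 12]  -> 2 point(s)
  x = 12: RHS = 10, y in [6, 7]  -> 2 point(s)
Affine points: 9. Add the point at infinity: total = 10.

#E(F_13) = 10


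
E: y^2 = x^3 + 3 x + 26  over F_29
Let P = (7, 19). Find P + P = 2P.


Doubling: s = (3 x1^2 + a) / (2 y1)
s = (3*7^2 + 3) / (2*19) mod 29 = 7
x3 = s^2 - 2 x1 mod 29 = 7^2 - 2*7 = 6
y3 = s (x1 - x3) - y1 mod 29 = 7 * (7 - 6) - 19 = 17

2P = (6, 17)


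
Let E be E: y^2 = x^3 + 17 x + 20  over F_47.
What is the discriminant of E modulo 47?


4 a^3 + 27 b^2 = 4*17^3 + 27*20^2 = 19652 + 10800 = 30452
Delta = -16 * (30452) = -487232
Delta mod 47 = 17

Delta = 17 (mod 47)


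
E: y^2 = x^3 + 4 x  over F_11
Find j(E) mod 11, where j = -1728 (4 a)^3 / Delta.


Delta = -16(4 a^3 + 27 b^2) mod 11 = 7
-1728 * (4 a)^3 = -1728 * (4*4)^3 mod 11 = 7
j = 7 * 7^(-1) mod 11 = 1

j = 1 (mod 11)


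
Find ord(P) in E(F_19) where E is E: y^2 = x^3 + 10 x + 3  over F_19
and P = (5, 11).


Compute successive multiples of P until we hit O:
  1P = (5, 11)
  2P = (18, 7)
  3P = (7, 13)
  4P = (8, 5)
  5P = (10, 18)
  6P = (9, 10)
  7P = (11, 0)
  8P = (9, 9)
  ... (continuing to 14P)
  14P = O

ord(P) = 14


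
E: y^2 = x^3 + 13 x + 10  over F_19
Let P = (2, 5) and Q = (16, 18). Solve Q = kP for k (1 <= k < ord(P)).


Enumerate multiples of P until we hit Q = (16, 18):
  1P = (2, 5)
  2P = (7, 11)
  3P = (16, 1)
  4P = (10, 0)
  5P = (16, 18)
Match found at i = 5.

k = 5


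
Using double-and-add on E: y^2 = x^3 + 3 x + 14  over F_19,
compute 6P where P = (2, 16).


k = 6 = 110_2 (binary, LSB first: 011)
Double-and-add from P = (2, 16):
  bit 0 = 0: acc unchanged = O
  bit 1 = 1: acc = O + (7, 6) = (7, 6)
  bit 2 = 1: acc = (7, 6) + (14, 11) = (2, 3)

6P = (2, 3)


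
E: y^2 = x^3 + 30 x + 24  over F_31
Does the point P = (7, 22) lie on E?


Check whether y^2 = x^3 + 30 x + 24 (mod 31) for (x, y) = (7, 22).
LHS: y^2 = 22^2 mod 31 = 19
RHS: x^3 + 30 x + 24 = 7^3 + 30*7 + 24 mod 31 = 19
LHS = RHS

Yes, on the curve


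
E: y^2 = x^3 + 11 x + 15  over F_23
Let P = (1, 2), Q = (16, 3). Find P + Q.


P != Q, so use the chord formula.
s = (y2 - y1) / (x2 - x1) = (1) / (15) mod 23 = 20
x3 = s^2 - x1 - x2 mod 23 = 20^2 - 1 - 16 = 15
y3 = s (x1 - x3) - y1 mod 23 = 20 * (1 - 15) - 2 = 17

P + Q = (15, 17)


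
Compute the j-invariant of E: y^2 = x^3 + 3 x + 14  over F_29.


Delta = -16(4 a^3 + 27 b^2) mod 29 = 20
-1728 * (4 a)^3 = -1728 * (4*3)^3 mod 29 = 1
j = 1 * 20^(-1) mod 29 = 16

j = 16 (mod 29)


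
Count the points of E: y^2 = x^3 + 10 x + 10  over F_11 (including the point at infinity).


For each x in F_11, count y with y^2 = x^3 + 10 x + 10 mod 11:
  x = 2: RHS = 5, y in [4, 7]  -> 2 point(s)
  x = 3: RHS = 1, y in [1, 10]  -> 2 point(s)
  x = 4: RHS = 4, y in [2, 9]  -> 2 point(s)
  x = 5: RHS = 9, y in [3, 8]  -> 2 point(s)
  x = 6: RHS = 0, y in [0]  -> 1 point(s)
  x = 7: RHS = 5, y in [4, 7]  -> 2 point(s)
  x = 9: RHS = 4, y in [2, 9]  -> 2 point(s)
Affine points: 13. Add the point at infinity: total = 14.

#E(F_11) = 14


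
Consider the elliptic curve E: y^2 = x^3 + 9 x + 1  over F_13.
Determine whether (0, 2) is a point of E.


Check whether y^2 = x^3 + 9 x + 1 (mod 13) for (x, y) = (0, 2).
LHS: y^2 = 2^2 mod 13 = 4
RHS: x^3 + 9 x + 1 = 0^3 + 9*0 + 1 mod 13 = 1
LHS != RHS

No, not on the curve


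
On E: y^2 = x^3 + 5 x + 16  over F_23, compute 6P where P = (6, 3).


k = 6 = 110_2 (binary, LSB first: 011)
Double-and-add from P = (6, 3):
  bit 0 = 0: acc unchanged = O
  bit 1 = 1: acc = O + (6, 20) = (6, 20)
  bit 2 = 1: acc = (6, 20) + (6, 3) = O

6P = O


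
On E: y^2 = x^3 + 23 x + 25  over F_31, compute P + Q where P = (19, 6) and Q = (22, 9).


P != Q, so use the chord formula.
s = (y2 - y1) / (x2 - x1) = (3) / (3) mod 31 = 1
x3 = s^2 - x1 - x2 mod 31 = 1^2 - 19 - 22 = 22
y3 = s (x1 - x3) - y1 mod 31 = 1 * (19 - 22) - 6 = 22

P + Q = (22, 22)


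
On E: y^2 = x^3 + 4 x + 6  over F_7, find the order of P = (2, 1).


Compute successive multiples of P until we hit O:
  1P = (2, 1)
  2P = (4, 4)
  3P = (5, 5)
  4P = (1, 5)
  5P = (6, 1)
  6P = (6, 6)
  7P = (1, 2)
  8P = (5, 2)
  ... (continuing to 11P)
  11P = O

ord(P) = 11


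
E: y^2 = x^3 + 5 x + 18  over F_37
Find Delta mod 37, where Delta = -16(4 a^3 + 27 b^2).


4 a^3 + 27 b^2 = 4*5^3 + 27*18^2 = 500 + 8748 = 9248
Delta = -16 * (9248) = -147968
Delta mod 37 = 32

Delta = 32 (mod 37)


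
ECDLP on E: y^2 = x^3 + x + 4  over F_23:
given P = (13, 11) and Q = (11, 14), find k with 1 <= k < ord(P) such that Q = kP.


Enumerate multiples of P until we hit Q = (11, 14):
  1P = (13, 11)
  2P = (1, 11)
  3P = (9, 12)
  4P = (14, 18)
  5P = (22, 18)
  6P = (17, 14)
  7P = (18, 14)
  8P = (8, 15)
  9P = (10, 5)
  10P = (4, 7)
  11P = (15, 6)
  12P = (7, 20)
  13P = (11, 9)
  14P = (0, 2)
  15P = (0, 21)
  16P = (11, 14)
Match found at i = 16.

k = 16


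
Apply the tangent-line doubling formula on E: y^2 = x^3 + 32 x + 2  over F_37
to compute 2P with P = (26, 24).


Doubling: s = (3 x1^2 + a) / (2 y1)
s = (3*26^2 + 32) / (2*24) mod 37 = 9
x3 = s^2 - 2 x1 mod 37 = 9^2 - 2*26 = 29
y3 = s (x1 - x3) - y1 mod 37 = 9 * (26 - 29) - 24 = 23

2P = (29, 23)


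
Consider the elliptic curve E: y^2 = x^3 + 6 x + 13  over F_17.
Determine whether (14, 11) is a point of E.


Check whether y^2 = x^3 + 6 x + 13 (mod 17) for (x, y) = (14, 11).
LHS: y^2 = 11^2 mod 17 = 2
RHS: x^3 + 6 x + 13 = 14^3 + 6*14 + 13 mod 17 = 2
LHS = RHS

Yes, on the curve


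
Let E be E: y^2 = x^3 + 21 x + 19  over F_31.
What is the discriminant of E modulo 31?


4 a^3 + 27 b^2 = 4*21^3 + 27*19^2 = 37044 + 9747 = 46791
Delta = -16 * (46791) = -748656
Delta mod 31 = 25

Delta = 25 (mod 31)


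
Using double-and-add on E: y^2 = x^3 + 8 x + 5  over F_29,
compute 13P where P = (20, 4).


k = 13 = 1101_2 (binary, LSB first: 1011)
Double-and-add from P = (20, 4):
  bit 0 = 1: acc = O + (20, 4) = (20, 4)
  bit 1 = 0: acc unchanged = (20, 4)
  bit 2 = 1: acc = (20, 4) + (15, 7) = (28, 24)
  bit 3 = 1: acc = (28, 24) + (8, 1) = (16, 13)

13P = (16, 13)


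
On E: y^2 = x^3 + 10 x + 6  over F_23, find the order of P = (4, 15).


Compute successive multiples of P until we hit O:
  1P = (4, 15)
  2P = (17, 12)
  3P = (6, 12)
  4P = (21, 22)
  5P = (0, 11)
  6P = (20, 15)
  7P = (22, 8)
  8P = (10, 18)
  ... (continuing to 20P)
  20P = O

ord(P) = 20


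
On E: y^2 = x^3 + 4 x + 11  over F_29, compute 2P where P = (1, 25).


Doubling: s = (3 x1^2 + a) / (2 y1)
s = (3*1^2 + 4) / (2*25) mod 29 = 10
x3 = s^2 - 2 x1 mod 29 = 10^2 - 2*1 = 11
y3 = s (x1 - x3) - y1 mod 29 = 10 * (1 - 11) - 25 = 20

2P = (11, 20)


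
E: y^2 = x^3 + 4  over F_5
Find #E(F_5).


For each x in F_5, count y with y^2 = x^3 + 0 x + 4 mod 5:
  x = 0: RHS = 4, y in [2, 3]  -> 2 point(s)
  x = 1: RHS = 0, y in [0]  -> 1 point(s)
  x = 3: RHS = 1, y in [1, 4]  -> 2 point(s)
Affine points: 5. Add the point at infinity: total = 6.

#E(F_5) = 6


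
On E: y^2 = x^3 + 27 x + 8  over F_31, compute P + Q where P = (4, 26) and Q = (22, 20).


P != Q, so use the chord formula.
s = (y2 - y1) / (x2 - x1) = (25) / (18) mod 31 = 10
x3 = s^2 - x1 - x2 mod 31 = 10^2 - 4 - 22 = 12
y3 = s (x1 - x3) - y1 mod 31 = 10 * (4 - 12) - 26 = 18

P + Q = (12, 18)


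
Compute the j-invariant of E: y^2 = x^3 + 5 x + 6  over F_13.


Delta = -16(4 a^3 + 27 b^2) mod 13 = 4
-1728 * (4 a)^3 = -1728 * (4*5)^3 mod 13 = 5
j = 5 * 4^(-1) mod 13 = 11

j = 11 (mod 13)


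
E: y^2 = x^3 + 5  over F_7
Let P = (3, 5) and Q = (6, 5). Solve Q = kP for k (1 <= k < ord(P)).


Enumerate multiples of P until we hit Q = (6, 5):
  1P = (3, 5)
  2P = (5, 5)
  3P = (6, 2)
  4P = (6, 5)
Match found at i = 4.

k = 4


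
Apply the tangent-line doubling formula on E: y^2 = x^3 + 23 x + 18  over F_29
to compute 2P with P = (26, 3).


Doubling: s = (3 x1^2 + a) / (2 y1)
s = (3*26^2 + 23) / (2*3) mod 29 = 18
x3 = s^2 - 2 x1 mod 29 = 18^2 - 2*26 = 11
y3 = s (x1 - x3) - y1 mod 29 = 18 * (26 - 11) - 3 = 6

2P = (11, 6)


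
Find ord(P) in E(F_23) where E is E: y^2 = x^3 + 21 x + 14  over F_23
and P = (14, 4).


Compute successive multiples of P until we hit O:
  1P = (14, 4)
  2P = (3, 14)
  3P = (15, 22)
  4P = (19, 21)
  5P = (8, 21)
  6P = (2, 8)
  7P = (2, 15)
  8P = (8, 2)
  ... (continuing to 13P)
  13P = O

ord(P) = 13


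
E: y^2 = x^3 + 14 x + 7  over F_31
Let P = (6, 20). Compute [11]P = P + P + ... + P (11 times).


k = 11 = 1011_2 (binary, LSB first: 1101)
Double-and-add from P = (6, 20):
  bit 0 = 1: acc = O + (6, 20) = (6, 20)
  bit 1 = 1: acc = (6, 20) + (29, 23) = (16, 7)
  bit 2 = 0: acc unchanged = (16, 7)
  bit 3 = 1: acc = (16, 7) + (28, 0) = (22, 12)

11P = (22, 12)


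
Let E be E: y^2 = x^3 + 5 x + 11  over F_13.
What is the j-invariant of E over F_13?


Delta = -16(4 a^3 + 27 b^2) mod 13 = 9
-1728 * (4 a)^3 = -1728 * (4*5)^3 mod 13 = 5
j = 5 * 9^(-1) mod 13 = 2

j = 2 (mod 13)


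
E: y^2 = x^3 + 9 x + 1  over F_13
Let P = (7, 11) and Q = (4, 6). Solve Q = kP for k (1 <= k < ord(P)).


Enumerate multiples of P until we hit Q = (4, 6):
  1P = (7, 11)
  2P = (12, 2)
  3P = (4, 7)
  4P = (11, 1)
  5P = (11, 12)
  6P = (4, 6)
Match found at i = 6.

k = 6


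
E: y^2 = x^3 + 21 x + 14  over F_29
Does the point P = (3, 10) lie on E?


Check whether y^2 = x^3 + 21 x + 14 (mod 29) for (x, y) = (3, 10).
LHS: y^2 = 10^2 mod 29 = 13
RHS: x^3 + 21 x + 14 = 3^3 + 21*3 + 14 mod 29 = 17
LHS != RHS

No, not on the curve


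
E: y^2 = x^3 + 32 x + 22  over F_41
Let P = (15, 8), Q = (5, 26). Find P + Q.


P != Q, so use the chord formula.
s = (y2 - y1) / (x2 - x1) = (18) / (31) mod 41 = 31
x3 = s^2 - x1 - x2 mod 41 = 31^2 - 15 - 5 = 39
y3 = s (x1 - x3) - y1 mod 41 = 31 * (15 - 39) - 8 = 27

P + Q = (39, 27)


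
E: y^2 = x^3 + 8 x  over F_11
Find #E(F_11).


For each x in F_11, count y with y^2 = x^3 + 8 x + 0 mod 11:
  x = 0: RHS = 0, y in [0]  -> 1 point(s)
  x = 1: RHS = 9, y in [3, 8]  -> 2 point(s)
  x = 5: RHS = 0, y in [0]  -> 1 point(s)
  x = 6: RHS = 0, y in [0]  -> 1 point(s)
  x = 7: RHS = 3, y in [5, 6]  -> 2 point(s)
  x = 8: RHS = 4, y in [2, 9]  -> 2 point(s)
  x = 9: RHS = 9, y in [3, 8]  -> 2 point(s)
Affine points: 11. Add the point at infinity: total = 12.

#E(F_11) = 12


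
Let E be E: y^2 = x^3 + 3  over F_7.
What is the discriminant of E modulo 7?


4 a^3 + 27 b^2 = 4*0^3 + 27*3^2 = 0 + 243 = 243
Delta = -16 * (243) = -3888
Delta mod 7 = 4

Delta = 4 (mod 7)


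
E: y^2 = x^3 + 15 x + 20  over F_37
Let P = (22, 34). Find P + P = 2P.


Doubling: s = (3 x1^2 + a) / (2 y1)
s = (3*22^2 + 15) / (2*34) mod 37 = 33
x3 = s^2 - 2 x1 mod 37 = 33^2 - 2*22 = 9
y3 = s (x1 - x3) - y1 mod 37 = 33 * (22 - 9) - 34 = 25

2P = (9, 25)


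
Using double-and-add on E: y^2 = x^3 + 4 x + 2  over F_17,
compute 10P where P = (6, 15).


k = 10 = 1010_2 (binary, LSB first: 0101)
Double-and-add from P = (6, 15):
  bit 0 = 0: acc unchanged = O
  bit 1 = 1: acc = O + (7, 13) = (7, 13)
  bit 2 = 0: acc unchanged = (7, 13)
  bit 3 = 1: acc = (7, 13) + (9, 11) = (2, 16)

10P = (2, 16)


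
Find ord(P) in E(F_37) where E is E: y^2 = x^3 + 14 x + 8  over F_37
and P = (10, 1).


Compute successive multiples of P until we hit O:
  1P = (10, 1)
  2P = (24, 21)
  3P = (36, 20)
  4P = (16, 6)
  5P = (23, 19)
  6P = (30, 14)
  7P = (31, 2)
  8P = (8, 22)
  ... (continuing to 22P)
  22P = O

ord(P) = 22


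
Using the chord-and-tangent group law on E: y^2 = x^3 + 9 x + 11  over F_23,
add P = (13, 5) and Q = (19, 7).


P != Q, so use the chord formula.
s = (y2 - y1) / (x2 - x1) = (2) / (6) mod 23 = 8
x3 = s^2 - x1 - x2 mod 23 = 8^2 - 13 - 19 = 9
y3 = s (x1 - x3) - y1 mod 23 = 8 * (13 - 9) - 5 = 4

P + Q = (9, 4)


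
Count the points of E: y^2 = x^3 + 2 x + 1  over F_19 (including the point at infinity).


For each x in F_19, count y with y^2 = x^3 + 2 x + 1 mod 19:
  x = 0: RHS = 1, y in [1, 18]  -> 2 point(s)
  x = 1: RHS = 4, y in [2, 17]  -> 2 point(s)
  x = 4: RHS = 16, y in [4, 15]  -> 2 point(s)
  x = 6: RHS = 1, y in [1, 18]  -> 2 point(s)
  x = 7: RHS = 16, y in [4, 15]  -> 2 point(s)
  x = 8: RHS = 16, y in [4, 15]  -> 2 point(s)
  x = 9: RHS = 7, y in [8, 11]  -> 2 point(s)
  x = 11: RHS = 5, y in [9, 10]  -> 2 point(s)
  x = 12: RHS = 5, y in [9, 10]  -> 2 point(s)
  x = 13: RHS = 1, y in [1, 18]  -> 2 point(s)
  x = 15: RHS = 5, y in [9, 10]  -> 2 point(s)
  x = 16: RHS = 6, y in [5, 14]  -> 2 point(s)
  x = 18: RHS = 17, y in [6, 13]  -> 2 point(s)
Affine points: 26. Add the point at infinity: total = 27.

#E(F_19) = 27


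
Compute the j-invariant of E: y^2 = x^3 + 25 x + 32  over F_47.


Delta = -16(4 a^3 + 27 b^2) mod 47 = 15
-1728 * (4 a)^3 = -1728 * (4*25)^3 mod 47 = 26
j = 26 * 15^(-1) mod 47 = 8

j = 8 (mod 47)


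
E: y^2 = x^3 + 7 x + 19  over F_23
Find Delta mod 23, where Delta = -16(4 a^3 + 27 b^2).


4 a^3 + 27 b^2 = 4*7^3 + 27*19^2 = 1372 + 9747 = 11119
Delta = -16 * (11119) = -177904
Delta mod 23 = 1

Delta = 1 (mod 23)


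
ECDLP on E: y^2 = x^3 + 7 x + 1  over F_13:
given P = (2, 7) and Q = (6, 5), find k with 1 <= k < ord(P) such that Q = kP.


Enumerate multiples of P until we hit Q = (6, 5):
  1P = (2, 7)
  2P = (6, 8)
  3P = (1, 3)
  4P = (0, 1)
  5P = (7, 4)
  6P = (8, 7)
  7P = (3, 6)
  8P = (9, 0)
  9P = (3, 7)
  10P = (8, 6)
  11P = (7, 9)
  12P = (0, 12)
  13P = (1, 10)
  14P = (6, 5)
Match found at i = 14.

k = 14


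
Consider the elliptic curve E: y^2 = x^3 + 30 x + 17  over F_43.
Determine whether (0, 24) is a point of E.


Check whether y^2 = x^3 + 30 x + 17 (mod 43) for (x, y) = (0, 24).
LHS: y^2 = 24^2 mod 43 = 17
RHS: x^3 + 30 x + 17 = 0^3 + 30*0 + 17 mod 43 = 17
LHS = RHS

Yes, on the curve


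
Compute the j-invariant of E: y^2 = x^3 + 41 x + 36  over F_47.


Delta = -16(4 a^3 + 27 b^2) mod 47 = 45
-1728 * (4 a)^3 = -1728 * (4*41)^3 mod 47 = 28
j = 28 * 45^(-1) mod 47 = 33

j = 33 (mod 47)


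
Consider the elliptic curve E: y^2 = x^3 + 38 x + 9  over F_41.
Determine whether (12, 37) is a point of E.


Check whether y^2 = x^3 + 38 x + 9 (mod 41) for (x, y) = (12, 37).
LHS: y^2 = 37^2 mod 41 = 16
RHS: x^3 + 38 x + 9 = 12^3 + 38*12 + 9 mod 41 = 20
LHS != RHS

No, not on the curve


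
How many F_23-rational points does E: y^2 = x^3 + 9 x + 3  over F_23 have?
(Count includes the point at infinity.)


For each x in F_23, count y with y^2 = x^3 + 9 x + 3 mod 23:
  x = 0: RHS = 3, y in [7, 16]  -> 2 point(s)
  x = 1: RHS = 13, y in [6, 17]  -> 2 point(s)
  x = 2: RHS = 6, y in [11, 12]  -> 2 point(s)
  x = 5: RHS = 12, y in [9, 14]  -> 2 point(s)
  x = 7: RHS = 18, y in [8, 15]  -> 2 point(s)
  x = 8: RHS = 12, y in [9, 14]  -> 2 point(s)
  x = 9: RHS = 8, y in [10, 13]  -> 2 point(s)
  x = 10: RHS = 12, y in [9, 14]  -> 2 point(s)
  x = 17: RHS = 9, y in [3, 20]  -> 2 point(s)
  x = 19: RHS = 18, y in [8, 15]  -> 2 point(s)
  x = 20: RHS = 18, y in [8, 15]  -> 2 point(s)
  x = 21: RHS = 0, y in [0]  -> 1 point(s)
  x = 22: RHS = 16, y in [4, 19]  -> 2 point(s)
Affine points: 25. Add the point at infinity: total = 26.

#E(F_23) = 26


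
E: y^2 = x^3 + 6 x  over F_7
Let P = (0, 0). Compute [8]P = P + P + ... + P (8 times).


k = 8 = 1000_2 (binary, LSB first: 0001)
Double-and-add from P = (0, 0):
  bit 0 = 0: acc unchanged = O
  bit 1 = 0: acc unchanged = O
  bit 2 = 0: acc unchanged = O
  bit 3 = 1: acc = O + O = O

8P = O


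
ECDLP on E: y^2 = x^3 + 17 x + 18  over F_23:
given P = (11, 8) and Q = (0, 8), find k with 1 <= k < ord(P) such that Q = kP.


Enumerate multiples of P until we hit Q = (0, 8):
  1P = (11, 8)
  2P = (3, 21)
  3P = (12, 8)
  4P = (0, 15)
  5P = (1, 17)
  6P = (1, 6)
  7P = (0, 8)
Match found at i = 7.

k = 7


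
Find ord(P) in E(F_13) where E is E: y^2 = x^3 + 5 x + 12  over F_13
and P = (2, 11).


Compute successive multiples of P until we hit O:
  1P = (2, 11)
  2P = (10, 10)
  3P = (0, 5)
  4P = (7, 0)
  5P = (0, 8)
  6P = (10, 3)
  7P = (2, 2)
  8P = O

ord(P) = 8


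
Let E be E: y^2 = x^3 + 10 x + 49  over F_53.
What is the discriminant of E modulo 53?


4 a^3 + 27 b^2 = 4*10^3 + 27*49^2 = 4000 + 64827 = 68827
Delta = -16 * (68827) = -1101232
Delta mod 53 = 2

Delta = 2 (mod 53)


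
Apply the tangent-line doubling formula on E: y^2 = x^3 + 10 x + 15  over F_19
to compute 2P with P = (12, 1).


Doubling: s = (3 x1^2 + a) / (2 y1)
s = (3*12^2 + 10) / (2*1) mod 19 = 12
x3 = s^2 - 2 x1 mod 19 = 12^2 - 2*12 = 6
y3 = s (x1 - x3) - y1 mod 19 = 12 * (12 - 6) - 1 = 14

2P = (6, 14)


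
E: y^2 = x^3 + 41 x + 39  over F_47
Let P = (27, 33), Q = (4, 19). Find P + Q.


P != Q, so use the chord formula.
s = (y2 - y1) / (x2 - x1) = (33) / (24) mod 47 = 19
x3 = s^2 - x1 - x2 mod 47 = 19^2 - 27 - 4 = 1
y3 = s (x1 - x3) - y1 mod 47 = 19 * (27 - 1) - 33 = 38

P + Q = (1, 38)


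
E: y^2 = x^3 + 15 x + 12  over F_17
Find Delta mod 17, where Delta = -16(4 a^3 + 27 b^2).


4 a^3 + 27 b^2 = 4*15^3 + 27*12^2 = 13500 + 3888 = 17388
Delta = -16 * (17388) = -278208
Delta mod 17 = 14

Delta = 14 (mod 17)


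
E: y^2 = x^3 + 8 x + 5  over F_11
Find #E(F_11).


For each x in F_11, count y with y^2 = x^3 + 8 x + 5 mod 11:
  x = 0: RHS = 5, y in [4, 7]  -> 2 point(s)
  x = 1: RHS = 3, y in [5, 6]  -> 2 point(s)
  x = 3: RHS = 1, y in [1, 10]  -> 2 point(s)
  x = 5: RHS = 5, y in [4, 7]  -> 2 point(s)
  x = 6: RHS = 5, y in [4, 7]  -> 2 point(s)
  x = 8: RHS = 9, y in [3, 8]  -> 2 point(s)
  x = 9: RHS = 3, y in [5, 6]  -> 2 point(s)
Affine points: 14. Add the point at infinity: total = 15.

#E(F_11) = 15


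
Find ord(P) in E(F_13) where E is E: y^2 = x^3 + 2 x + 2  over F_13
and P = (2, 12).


Compute successive multiples of P until we hit O:
  1P = (2, 12)
  2P = (6, 3)
  3P = (6, 10)
  4P = (2, 1)
  5P = O

ord(P) = 5


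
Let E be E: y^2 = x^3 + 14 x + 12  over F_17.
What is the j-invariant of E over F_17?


Delta = -16(4 a^3 + 27 b^2) mod 17 = 6
-1728 * (4 a)^3 = -1728 * (4*14)^3 mod 17 = 2
j = 2 * 6^(-1) mod 17 = 6

j = 6 (mod 17)


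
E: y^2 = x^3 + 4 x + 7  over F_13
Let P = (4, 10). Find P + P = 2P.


Doubling: s = (3 x1^2 + a) / (2 y1)
s = (3*4^2 + 4) / (2*10) mod 13 = 0
x3 = s^2 - 2 x1 mod 13 = 0^2 - 2*4 = 5
y3 = s (x1 - x3) - y1 mod 13 = 0 * (4 - 5) - 10 = 3

2P = (5, 3)


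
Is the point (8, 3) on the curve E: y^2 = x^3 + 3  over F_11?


Check whether y^2 = x^3 + 0 x + 3 (mod 11) for (x, y) = (8, 3).
LHS: y^2 = 3^2 mod 11 = 9
RHS: x^3 + 0 x + 3 = 8^3 + 0*8 + 3 mod 11 = 9
LHS = RHS

Yes, on the curve


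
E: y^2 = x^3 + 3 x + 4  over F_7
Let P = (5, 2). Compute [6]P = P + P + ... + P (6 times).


k = 6 = 110_2 (binary, LSB first: 011)
Double-and-add from P = (5, 2):
  bit 0 = 0: acc unchanged = O
  bit 1 = 1: acc = O + (1, 6) = (1, 6)
  bit 2 = 1: acc = (1, 6) + (0, 5) = (0, 2)

6P = (0, 2)


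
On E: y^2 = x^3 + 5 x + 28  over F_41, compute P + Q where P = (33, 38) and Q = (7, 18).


P != Q, so use the chord formula.
s = (y2 - y1) / (x2 - x1) = (21) / (15) mod 41 = 26
x3 = s^2 - x1 - x2 mod 41 = 26^2 - 33 - 7 = 21
y3 = s (x1 - x3) - y1 mod 41 = 26 * (33 - 21) - 38 = 28

P + Q = (21, 28)


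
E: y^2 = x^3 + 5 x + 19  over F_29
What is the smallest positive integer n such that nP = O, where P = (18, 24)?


Compute successive multiples of P until we hit O:
  1P = (18, 24)
  2P = (26, 21)
  3P = (1, 24)
  4P = (10, 5)
  5P = (8, 7)
  6P = (23, 11)
  7P = (11, 10)
  8P = (4, 4)
  ... (continuing to 19P)
  19P = O

ord(P) = 19


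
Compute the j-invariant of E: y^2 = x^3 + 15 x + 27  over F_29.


Delta = -16(4 a^3 + 27 b^2) mod 29 = 4
-1728 * (4 a)^3 = -1728 * (4*15)^3 mod 29 = 9
j = 9 * 4^(-1) mod 29 = 24

j = 24 (mod 29)


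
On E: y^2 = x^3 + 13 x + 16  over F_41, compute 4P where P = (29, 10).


k = 4 = 100_2 (binary, LSB first: 001)
Double-and-add from P = (29, 10):
  bit 0 = 0: acc unchanged = O
  bit 1 = 0: acc unchanged = O
  bit 2 = 1: acc = O + (35, 3) = (35, 3)

4P = (35, 3)


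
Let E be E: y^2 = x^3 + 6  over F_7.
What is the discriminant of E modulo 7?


4 a^3 + 27 b^2 = 4*0^3 + 27*6^2 = 0 + 972 = 972
Delta = -16 * (972) = -15552
Delta mod 7 = 2

Delta = 2 (mod 7)


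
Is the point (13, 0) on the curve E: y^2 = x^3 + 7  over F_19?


Check whether y^2 = x^3 + 0 x + 7 (mod 19) for (x, y) = (13, 0).
LHS: y^2 = 0^2 mod 19 = 0
RHS: x^3 + 0 x + 7 = 13^3 + 0*13 + 7 mod 19 = 0
LHS = RHS

Yes, on the curve


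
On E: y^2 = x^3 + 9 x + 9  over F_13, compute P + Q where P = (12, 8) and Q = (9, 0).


P != Q, so use the chord formula.
s = (y2 - y1) / (x2 - x1) = (5) / (10) mod 13 = 7
x3 = s^2 - x1 - x2 mod 13 = 7^2 - 12 - 9 = 2
y3 = s (x1 - x3) - y1 mod 13 = 7 * (12 - 2) - 8 = 10

P + Q = (2, 10)
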